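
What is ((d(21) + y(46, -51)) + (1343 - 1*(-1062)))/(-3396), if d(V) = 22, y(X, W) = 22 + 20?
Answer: -823/1132 ≈ -0.72703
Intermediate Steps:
y(X, W) = 42
((d(21) + y(46, -51)) + (1343 - 1*(-1062)))/(-3396) = ((22 + 42) + (1343 - 1*(-1062)))/(-3396) = (64 + (1343 + 1062))*(-1/3396) = (64 + 2405)*(-1/3396) = 2469*(-1/3396) = -823/1132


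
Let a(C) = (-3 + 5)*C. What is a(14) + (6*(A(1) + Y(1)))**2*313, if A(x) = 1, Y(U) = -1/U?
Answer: 28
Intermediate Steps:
a(C) = 2*C
a(14) + (6*(A(1) + Y(1)))**2*313 = 2*14 + (6*(1 - 1/1))**2*313 = 28 + (6*(1 - 1*1))**2*313 = 28 + (6*(1 - 1))**2*313 = 28 + (6*0)**2*313 = 28 + 0**2*313 = 28 + 0*313 = 28 + 0 = 28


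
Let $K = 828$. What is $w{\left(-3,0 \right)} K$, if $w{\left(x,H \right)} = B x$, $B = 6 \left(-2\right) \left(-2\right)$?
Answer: $-59616$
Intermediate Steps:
$B = 24$ ($B = \left(-12\right) \left(-2\right) = 24$)
$w{\left(x,H \right)} = 24 x$
$w{\left(-3,0 \right)} K = 24 \left(-3\right) 828 = \left(-72\right) 828 = -59616$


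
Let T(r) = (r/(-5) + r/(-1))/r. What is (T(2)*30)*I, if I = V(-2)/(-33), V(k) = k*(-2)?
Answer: 48/11 ≈ 4.3636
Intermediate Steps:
V(k) = -2*k
T(r) = -6/5 (T(r) = (r*(-⅕) + r*(-1))/r = (-r/5 - r)/r = (-6*r/5)/r = -6/5)
I = -4/33 (I = -2*(-2)/(-33) = 4*(-1/33) = -4/33 ≈ -0.12121)
(T(2)*30)*I = -6/5*30*(-4/33) = -36*(-4/33) = 48/11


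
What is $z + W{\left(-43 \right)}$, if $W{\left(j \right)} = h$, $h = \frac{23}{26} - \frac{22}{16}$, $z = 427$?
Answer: $\frac{44357}{104} \approx 426.51$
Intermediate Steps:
$h = - \frac{51}{104}$ ($h = 23 \cdot \frac{1}{26} - \frac{11}{8} = \frac{23}{26} - \frac{11}{8} = - \frac{51}{104} \approx -0.49038$)
$W{\left(j \right)} = - \frac{51}{104}$
$z + W{\left(-43 \right)} = 427 - \frac{51}{104} = \frac{44357}{104}$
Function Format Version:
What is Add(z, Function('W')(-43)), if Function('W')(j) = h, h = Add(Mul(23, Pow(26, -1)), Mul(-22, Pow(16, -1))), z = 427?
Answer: Rational(44357, 104) ≈ 426.51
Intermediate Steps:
h = Rational(-51, 104) (h = Add(Mul(23, Rational(1, 26)), Mul(-22, Rational(1, 16))) = Add(Rational(23, 26), Rational(-11, 8)) = Rational(-51, 104) ≈ -0.49038)
Function('W')(j) = Rational(-51, 104)
Add(z, Function('W')(-43)) = Add(427, Rational(-51, 104)) = Rational(44357, 104)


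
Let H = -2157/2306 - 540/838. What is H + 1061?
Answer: 1023626651/966214 ≈ 1059.4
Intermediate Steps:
H = -1526403/966214 (H = -2157*1/2306 - 540*1/838 = -2157/2306 - 270/419 = -1526403/966214 ≈ -1.5798)
H + 1061 = -1526403/966214 + 1061 = 1023626651/966214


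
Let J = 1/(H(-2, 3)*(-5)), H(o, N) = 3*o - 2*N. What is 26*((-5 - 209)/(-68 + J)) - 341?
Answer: -1057099/4079 ≈ -259.16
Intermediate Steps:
H(o, N) = -2*N + 3*o
J = 1/60 (J = 1/((-2*3 + 3*(-2))*(-5)) = 1/((-6 - 6)*(-5)) = 1/(-12*(-5)) = 1/60 ≈ 0.016667)
26*((-5 - 209)/(-68 + J)) - 341 = 26*((-5 - 209)/(-68 + 1/60)) - 341 = 26*(-214/(-4079/60)) - 341 = 26*(-214*(-60/4079)) - 341 = 26*(12840/4079) - 341 = 333840/4079 - 341 = -1057099/4079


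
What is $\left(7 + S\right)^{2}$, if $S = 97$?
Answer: $10816$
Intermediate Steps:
$\left(7 + S\right)^{2} = \left(7 + 97\right)^{2} = 104^{2} = 10816$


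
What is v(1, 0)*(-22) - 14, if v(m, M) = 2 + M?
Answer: -58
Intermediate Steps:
v(1, 0)*(-22) - 14 = (2 + 0)*(-22) - 14 = 2*(-22) - 14 = -44 - 14 = -58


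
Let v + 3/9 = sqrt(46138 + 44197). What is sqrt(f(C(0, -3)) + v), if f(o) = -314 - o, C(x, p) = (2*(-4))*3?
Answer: sqrt(-2613 + 9*sqrt(90335))/3 ≈ 3.1976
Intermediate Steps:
C(x, p) = -24 (C(x, p) = -8*3 = -24)
v = -1/3 + sqrt(90335) (v = -1/3 + sqrt(46138 + 44197) = -1/3 + sqrt(90335) ≈ 300.22)
sqrt(f(C(0, -3)) + v) = sqrt((-314 - 1*(-24)) + (-1/3 + sqrt(90335))) = sqrt((-314 + 24) + (-1/3 + sqrt(90335))) = sqrt(-290 + (-1/3 + sqrt(90335))) = sqrt(-871/3 + sqrt(90335))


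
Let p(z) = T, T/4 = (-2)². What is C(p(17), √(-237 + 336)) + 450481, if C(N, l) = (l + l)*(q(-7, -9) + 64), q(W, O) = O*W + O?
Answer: 450481 + 708*√11 ≈ 4.5283e+5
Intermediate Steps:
T = 16 (T = 4*(-2)² = 4*4 = 16)
p(z) = 16
q(W, O) = O + O*W
C(N, l) = 236*l (C(N, l) = (l + l)*(-9*(1 - 7) + 64) = (2*l)*(-9*(-6) + 64) = (2*l)*(54 + 64) = (2*l)*118 = 236*l)
C(p(17), √(-237 + 336)) + 450481 = 236*√(-237 + 336) + 450481 = 236*√99 + 450481 = 236*(3*√11) + 450481 = 708*√11 + 450481 = 450481 + 708*√11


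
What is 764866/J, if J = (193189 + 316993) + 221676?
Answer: 382433/365929 ≈ 1.0451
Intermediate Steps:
J = 731858 (J = 510182 + 221676 = 731858)
764866/J = 764866/731858 = 764866*(1/731858) = 382433/365929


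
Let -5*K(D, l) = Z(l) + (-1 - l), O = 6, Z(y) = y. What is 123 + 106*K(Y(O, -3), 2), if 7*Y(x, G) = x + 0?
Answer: 721/5 ≈ 144.20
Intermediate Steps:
Y(x, G) = x/7 (Y(x, G) = (x + 0)/7 = x/7)
K(D, l) = 1/5 (K(D, l) = -(l + (-1 - l))/5 = -1/5*(-1) = 1/5)
123 + 106*K(Y(O, -3), 2) = 123 + 106*(1/5) = 123 + 106/5 = 721/5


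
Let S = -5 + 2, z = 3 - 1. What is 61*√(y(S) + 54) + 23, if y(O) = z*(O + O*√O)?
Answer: 23 + 61*√(48 - 6*I*√3) ≈ 448.06 - 45.487*I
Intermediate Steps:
z = 2
S = -3
y(O) = 2*O + 2*O^(3/2) (y(O) = 2*(O + O*√O) = 2*(O + O^(3/2)) = 2*O + 2*O^(3/2))
61*√(y(S) + 54) + 23 = 61*√((2*(-3) + 2*(-3)^(3/2)) + 54) + 23 = 61*√((-6 + 2*(-3*I*√3)) + 54) + 23 = 61*√((-6 - 6*I*√3) + 54) + 23 = 61*√(48 - 6*I*√3) + 23 = 23 + 61*√(48 - 6*I*√3)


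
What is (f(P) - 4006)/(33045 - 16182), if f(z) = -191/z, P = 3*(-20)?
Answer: -240169/1011780 ≈ -0.23737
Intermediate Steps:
P = -60
(f(P) - 4006)/(33045 - 16182) = (-191/(-60) - 4006)/(33045 - 16182) = (-191*(-1/60) - 4006)/16863 = (191/60 - 4006)*(1/16863) = -240169/60*1/16863 = -240169/1011780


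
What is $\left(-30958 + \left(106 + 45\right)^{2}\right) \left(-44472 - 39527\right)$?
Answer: $685179843$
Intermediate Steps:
$\left(-30958 + \left(106 + 45\right)^{2}\right) \left(-44472 - 39527\right) = \left(-30958 + 151^{2}\right) \left(-83999\right) = \left(-30958 + 22801\right) \left(-83999\right) = \left(-8157\right) \left(-83999\right) = 685179843$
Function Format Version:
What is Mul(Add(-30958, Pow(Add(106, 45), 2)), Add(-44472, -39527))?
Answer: 685179843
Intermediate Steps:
Mul(Add(-30958, Pow(Add(106, 45), 2)), Add(-44472, -39527)) = Mul(Add(-30958, Pow(151, 2)), -83999) = Mul(Add(-30958, 22801), -83999) = Mul(-8157, -83999) = 685179843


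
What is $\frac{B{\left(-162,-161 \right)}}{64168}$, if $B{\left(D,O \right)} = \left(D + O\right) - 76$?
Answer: $- \frac{399}{64168} \approx -0.0062181$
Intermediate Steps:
$B{\left(D,O \right)} = -76 + D + O$
$\frac{B{\left(-162,-161 \right)}}{64168} = \frac{-76 - 162 - 161}{64168} = \left(-399\right) \frac{1}{64168} = - \frac{399}{64168}$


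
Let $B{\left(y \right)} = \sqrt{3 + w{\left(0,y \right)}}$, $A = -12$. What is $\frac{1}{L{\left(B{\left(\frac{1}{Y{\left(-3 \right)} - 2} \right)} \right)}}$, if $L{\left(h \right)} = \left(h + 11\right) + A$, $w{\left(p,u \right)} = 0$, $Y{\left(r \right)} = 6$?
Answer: $\frac{1}{2} + \frac{\sqrt{3}}{2} \approx 1.366$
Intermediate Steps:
$B{\left(y \right)} = \sqrt{3}$ ($B{\left(y \right)} = \sqrt{3 + 0} = \sqrt{3}$)
$L{\left(h \right)} = -1 + h$ ($L{\left(h \right)} = \left(h + 11\right) - 12 = \left(11 + h\right) - 12 = -1 + h$)
$\frac{1}{L{\left(B{\left(\frac{1}{Y{\left(-3 \right)} - 2} \right)} \right)}} = \frac{1}{-1 + \sqrt{3}}$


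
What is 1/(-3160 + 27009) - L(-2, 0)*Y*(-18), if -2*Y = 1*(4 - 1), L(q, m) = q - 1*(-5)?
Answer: -1931768/23849 ≈ -81.000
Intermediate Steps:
L(q, m) = 5 + q (L(q, m) = q + 5 = 5 + q)
Y = -3/2 (Y = -(4 - 1)/2 = -3/2 ≈ -1.5000)
1/(-3160 + 27009) - L(-2, 0)*Y*(-18) = 1/(-3160 + 27009) - (5 - 2)*(-3/2)*(-18) = 1/23849 - 3*(-3/2)*(-18) = 1/23849 - (-9)*(-18)/2 = 1/23849 - 1*81 = 1/23849 - 81 = -1931768/23849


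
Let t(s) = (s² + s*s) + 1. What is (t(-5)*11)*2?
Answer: 1122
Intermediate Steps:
t(s) = 1 + 2*s² (t(s) = (s² + s²) + 1 = 2*s² + 1 = 1 + 2*s²)
(t(-5)*11)*2 = ((1 + 2*(-5)²)*11)*2 = ((1 + 2*25)*11)*2 = ((1 + 50)*11)*2 = (51*11)*2 = 561*2 = 1122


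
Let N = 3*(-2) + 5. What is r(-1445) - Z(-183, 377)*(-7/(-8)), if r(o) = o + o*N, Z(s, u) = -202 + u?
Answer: -1225/8 ≈ -153.13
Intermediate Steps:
N = -1 (N = -6 + 5 = -1)
r(o) = 0 (r(o) = o + o*(-1) = o - o = 0)
r(-1445) - Z(-183, 377)*(-7/(-8)) = 0 - (-202 + 377)*(-7/(-8)) = 0 - 175*(-7*(-⅛)) = 0 - 175*7/8 = 0 - 1*1225/8 = 0 - 1225/8 = -1225/8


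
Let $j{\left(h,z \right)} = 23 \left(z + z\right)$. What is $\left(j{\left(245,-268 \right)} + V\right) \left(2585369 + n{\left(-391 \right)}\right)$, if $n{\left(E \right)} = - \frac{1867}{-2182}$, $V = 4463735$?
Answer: $\frac{25111620038024175}{2182} \approx 1.1509 \cdot 10^{13}$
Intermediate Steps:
$n{\left(E \right)} = \frac{1867}{2182}$ ($n{\left(E \right)} = \left(-1867\right) \left(- \frac{1}{2182}\right) = \frac{1867}{2182}$)
$j{\left(h,z \right)} = 46 z$ ($j{\left(h,z \right)} = 23 \cdot 2 z = 46 z$)
$\left(j{\left(245,-268 \right)} + V\right) \left(2585369 + n{\left(-391 \right)}\right) = \left(46 \left(-268\right) + 4463735\right) \left(2585369 + \frac{1867}{2182}\right) = \left(-12328 + 4463735\right) \frac{5641277025}{2182} = 4451407 \cdot \frac{5641277025}{2182} = \frac{25111620038024175}{2182}$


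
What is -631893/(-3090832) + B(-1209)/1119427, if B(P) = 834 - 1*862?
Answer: 707271542015/3459960793264 ≈ 0.20442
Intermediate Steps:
B(P) = -28 (B(P) = 834 - 862 = -28)
-631893/(-3090832) + B(-1209)/1119427 = -631893/(-3090832) - 28/1119427 = -631893*(-1/3090832) - 28*1/1119427 = 631893/3090832 - 28/1119427 = 707271542015/3459960793264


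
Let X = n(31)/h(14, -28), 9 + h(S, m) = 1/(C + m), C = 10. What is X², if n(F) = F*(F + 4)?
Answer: 381420900/26569 ≈ 14356.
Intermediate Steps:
n(F) = F*(4 + F)
h(S, m) = -9 + 1/(10 + m)
X = -19530/163 (X = (31*(4 + 31))/(((-89 - 9*(-28))/(10 - 28))) = (31*35)/(((-89 + 252)/(-18))) = 1085/((-1/18*163)) = 1085/(-163/18) = 1085*(-18/163) = -19530/163 ≈ -119.82)
X² = (-19530/163)² = 381420900/26569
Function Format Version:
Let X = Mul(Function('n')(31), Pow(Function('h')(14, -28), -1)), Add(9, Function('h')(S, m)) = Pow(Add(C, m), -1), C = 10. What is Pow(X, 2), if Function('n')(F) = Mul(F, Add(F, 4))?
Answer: Rational(381420900, 26569) ≈ 14356.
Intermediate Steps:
Function('n')(F) = Mul(F, Add(4, F))
Function('h')(S, m) = Add(-9, Pow(Add(10, m), -1))
X = Rational(-19530, 163) (X = Mul(Mul(31, Add(4, 31)), Pow(Mul(Pow(Add(10, -28), -1), Add(-89, Mul(-9, -28))), -1)) = Mul(Mul(31, 35), Pow(Mul(Pow(-18, -1), Add(-89, 252)), -1)) = Mul(1085, Pow(Mul(Rational(-1, 18), 163), -1)) = Mul(1085, Pow(Rational(-163, 18), -1)) = Mul(1085, Rational(-18, 163)) = Rational(-19530, 163) ≈ -119.82)
Pow(X, 2) = Pow(Rational(-19530, 163), 2) = Rational(381420900, 26569)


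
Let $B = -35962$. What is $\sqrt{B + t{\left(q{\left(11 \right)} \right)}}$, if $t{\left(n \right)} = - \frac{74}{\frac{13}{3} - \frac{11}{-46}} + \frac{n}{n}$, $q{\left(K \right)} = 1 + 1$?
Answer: $\frac{i \sqrt{14324711493}}{631} \approx 189.68 i$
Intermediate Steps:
$q{\left(K \right)} = 2$
$t{\left(n \right)} = - \frac{9581}{631}$ ($t{\left(n \right)} = - \frac{74}{13 \cdot \frac{1}{3} - - \frac{11}{46}} + 1 = - \frac{74}{\frac{13}{3} + \frac{11}{46}} + 1 = - \frac{74}{\frac{631}{138}} + 1 = \left(-74\right) \frac{138}{631} + 1 = - \frac{10212}{631} + 1 = - \frac{9581}{631}$)
$\sqrt{B + t{\left(q{\left(11 \right)} \right)}} = \sqrt{-35962 - \frac{9581}{631}} = \sqrt{- \frac{22701603}{631}} = \frac{i \sqrt{14324711493}}{631}$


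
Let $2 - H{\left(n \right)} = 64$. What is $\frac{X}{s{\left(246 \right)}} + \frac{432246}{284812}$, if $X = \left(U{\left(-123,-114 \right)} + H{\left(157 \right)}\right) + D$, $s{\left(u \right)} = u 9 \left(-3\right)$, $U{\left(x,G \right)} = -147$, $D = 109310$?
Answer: $- \frac{28660870}{1922481} \approx -14.908$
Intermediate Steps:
$H{\left(n \right)} = -62$ ($H{\left(n \right)} = 2 - 64 = -62$)
$s{\left(u \right)} = - 27 u$ ($s{\left(u \right)} = 9 u \left(-3\right) = - 27 u$)
$X = 109101$ ($X = \left(-147 - 62\right) + 109310 = -209 + 109310 = 109101$)
$\frac{X}{s{\left(246 \right)}} + \frac{432246}{284812} = \frac{109101}{\left(-27\right) 246} + \frac{432246}{284812} = \frac{109101}{-6642} + 432246 \cdot \frac{1}{284812} = 109101 \left(- \frac{1}{6642}\right) + \frac{216123}{142406} = - \frac{887}{54} + \frac{216123}{142406} = - \frac{28660870}{1922481}$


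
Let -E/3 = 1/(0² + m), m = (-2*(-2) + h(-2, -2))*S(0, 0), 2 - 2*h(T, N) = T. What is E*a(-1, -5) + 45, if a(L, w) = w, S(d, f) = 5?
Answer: 91/2 ≈ 45.500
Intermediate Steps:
h(T, N) = 1 - T/2
m = 30 (m = (-2*(-2) + (1 - ½*(-2)))*5 = (4 + (1 + 1))*5 = (4 + 2)*5 = 6*5 = 30)
E = -⅒ (E = -3/(0² + 30) = -3/(0 + 30) = -3/30 = -3*1/30 = -⅒ ≈ -0.10000)
E*a(-1, -5) + 45 = -⅒*(-5) + 45 = ½ + 45 = 91/2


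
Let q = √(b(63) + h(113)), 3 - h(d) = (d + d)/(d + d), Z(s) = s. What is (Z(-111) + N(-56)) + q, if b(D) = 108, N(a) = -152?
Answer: -263 + √110 ≈ -252.51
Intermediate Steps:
h(d) = 2 (h(d) = 3 - (d + d)/(d + d) = 3 - 2*d/(2*d) = 3 - 2*d*1/(2*d) = 3 - 1*1 = 3 - 1 = 2)
q = √110 (q = √(108 + 2) = √110 ≈ 10.488)
(Z(-111) + N(-56)) + q = (-111 - 152) + √110 = -263 + √110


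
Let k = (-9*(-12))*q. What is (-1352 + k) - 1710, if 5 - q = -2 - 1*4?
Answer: -1874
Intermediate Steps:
q = 11 (q = 5 - (-2 - 1*4) = 5 - (-2 - 4) = 5 - 1*(-6) = 5 + 6 = 11)
k = 1188 (k = -9*(-12)*11 = 108*11 = 1188)
(-1352 + k) - 1710 = (-1352 + 1188) - 1710 = -164 - 1710 = -1874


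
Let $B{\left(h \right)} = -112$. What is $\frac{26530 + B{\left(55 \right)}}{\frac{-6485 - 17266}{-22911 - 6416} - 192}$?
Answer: $- \frac{258253562}{1869011} \approx -138.18$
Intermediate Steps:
$\frac{26530 + B{\left(55 \right)}}{\frac{-6485 - 17266}{-22911 - 6416} - 192} = \frac{26530 - 112}{\frac{-6485 - 17266}{-22911 - 6416} - 192} = \frac{26418}{- \frac{23751}{-29327} - 192} = \frac{26418}{\left(-23751\right) \left(- \frac{1}{29327}\right) - 192} = \frac{26418}{\frac{23751}{29327} - 192} = \frac{26418}{- \frac{5607033}{29327}} = 26418 \left(- \frac{29327}{5607033}\right) = - \frac{258253562}{1869011}$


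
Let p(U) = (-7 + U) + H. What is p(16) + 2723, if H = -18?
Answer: 2714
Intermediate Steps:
p(U) = -25 + U (p(U) = (-7 + U) - 18 = -25 + U)
p(16) + 2723 = (-25 + 16) + 2723 = -9 + 2723 = 2714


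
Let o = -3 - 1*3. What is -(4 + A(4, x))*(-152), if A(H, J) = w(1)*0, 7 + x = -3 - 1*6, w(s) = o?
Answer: 608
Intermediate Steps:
o = -6 (o = -3 - 3 = -6)
w(s) = -6
x = -16 (x = -7 + (-3 - 1*6) = -7 + (-3 - 6) = -7 - 9 = -16)
A(H, J) = 0 (A(H, J) = -6*0 = 0)
-(4 + A(4, x))*(-152) = -(4 + 0)*(-152) = -4*(-152) = -1*(-608) = 608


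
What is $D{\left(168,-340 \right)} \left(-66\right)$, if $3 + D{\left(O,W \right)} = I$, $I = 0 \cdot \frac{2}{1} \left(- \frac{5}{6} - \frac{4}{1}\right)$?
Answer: $198$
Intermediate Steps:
$I = 0$ ($I = 0 \cdot 2 \cdot 1 \left(\left(-5\right) \frac{1}{6} - 4\right) = 0 \cdot 2 \left(- \frac{5}{6} - 4\right) = 0 \left(- \frac{29}{6}\right) = 0$)
$D{\left(O,W \right)} = -3$ ($D{\left(O,W \right)} = -3 + 0 = -3$)
$D{\left(168,-340 \right)} \left(-66\right) = \left(-3\right) \left(-66\right) = 198$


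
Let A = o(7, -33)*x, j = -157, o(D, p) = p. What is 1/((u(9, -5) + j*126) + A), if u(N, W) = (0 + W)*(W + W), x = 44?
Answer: -1/21184 ≈ -4.7205e-5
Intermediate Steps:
u(N, W) = 2*W² (u(N, W) = W*(2*W) = 2*W²)
A = -1452 (A = -33*44 = -1452)
1/((u(9, -5) + j*126) + A) = 1/((2*(-5)² - 157*126) - 1452) = 1/((2*25 - 19782) - 1452) = 1/((50 - 19782) - 1452) = 1/(-19732 - 1452) = 1/(-21184) = -1/21184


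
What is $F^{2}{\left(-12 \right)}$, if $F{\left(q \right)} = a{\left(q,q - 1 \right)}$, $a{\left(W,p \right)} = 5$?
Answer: $25$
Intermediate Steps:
$F{\left(q \right)} = 5$
$F^{2}{\left(-12 \right)} = 5^{2} = 25$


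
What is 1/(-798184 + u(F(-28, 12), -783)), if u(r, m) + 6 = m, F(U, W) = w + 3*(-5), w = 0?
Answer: -1/798973 ≈ -1.2516e-6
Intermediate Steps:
F(U, W) = -15 (F(U, W) = 0 + 3*(-5) = 0 - 15 = -15)
u(r, m) = -6 + m
1/(-798184 + u(F(-28, 12), -783)) = 1/(-798184 + (-6 - 783)) = 1/(-798184 - 789) = 1/(-798973) = -1/798973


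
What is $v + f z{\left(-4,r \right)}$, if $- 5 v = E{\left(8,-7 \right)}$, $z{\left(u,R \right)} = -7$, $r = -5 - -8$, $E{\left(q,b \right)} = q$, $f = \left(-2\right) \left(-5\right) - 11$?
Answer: $\frac{27}{5} \approx 5.4$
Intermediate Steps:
$f = -1$ ($f = 10 - 11 = -1$)
$r = 3$ ($r = -5 + 8 = 3$)
$v = - \frac{8}{5}$ ($v = \left(- \frac{1}{5}\right) 8 = - \frac{8}{5} \approx -1.6$)
$v + f z{\left(-4,r \right)} = - \frac{8}{5} - -7 = - \frac{8}{5} + 7 = \frac{27}{5}$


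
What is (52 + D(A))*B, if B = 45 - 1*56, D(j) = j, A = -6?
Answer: -506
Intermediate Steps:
B = -11 (B = 45 - 56 = -11)
(52 + D(A))*B = (52 - 6)*(-11) = 46*(-11) = -506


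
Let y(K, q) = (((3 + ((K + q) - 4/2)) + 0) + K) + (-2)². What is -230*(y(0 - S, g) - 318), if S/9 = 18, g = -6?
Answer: 147890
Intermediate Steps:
S = 162 (S = 9*18 = 162)
y(K, q) = 5 + q + 2*K (y(K, q) = (((3 + ((K + q) - 4*½)) + 0) + K) + 4 = (((3 + ((K + q) - 2)) + 0) + K) + 4 = (((3 + (-2 + K + q)) + 0) + K) + 4 = (((1 + K + q) + 0) + K) + 4 = ((1 + K + q) + K) + 4 = (1 + q + 2*K) + 4 = 5 + q + 2*K)
-230*(y(0 - S, g) - 318) = -230*((5 - 6 + 2*(0 - 1*162)) - 318) = -230*((5 - 6 + 2*(0 - 162)) - 318) = -230*((5 - 6 + 2*(-162)) - 318) = -230*((5 - 6 - 324) - 318) = -230*(-325 - 318) = -230*(-643) = 147890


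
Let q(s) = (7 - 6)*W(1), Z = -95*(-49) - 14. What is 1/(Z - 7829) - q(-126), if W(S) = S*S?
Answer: -3189/3188 ≈ -1.0003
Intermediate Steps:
W(S) = S²
Z = 4641 (Z = 4655 - 14 = 4641)
q(s) = 1 (q(s) = (7 - 6)*1² = 1*1 = 1)
1/(Z - 7829) - q(-126) = 1/(4641 - 7829) - 1*1 = 1/(-3188) - 1 = -1/3188 - 1 = -3189/3188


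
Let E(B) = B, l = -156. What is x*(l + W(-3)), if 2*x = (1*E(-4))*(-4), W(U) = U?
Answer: -1272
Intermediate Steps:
x = 8 (x = ((1*(-4))*(-4))/2 = (-4*(-4))/2 = (½)*16 = 8)
x*(l + W(-3)) = 8*(-156 - 3) = 8*(-159) = -1272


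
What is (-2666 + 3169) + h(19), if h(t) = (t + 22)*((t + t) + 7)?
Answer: 2348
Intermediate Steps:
h(t) = (7 + 2*t)*(22 + t) (h(t) = (22 + t)*(2*t + 7) = (22 + t)*(7 + 2*t) = (7 + 2*t)*(22 + t))
(-2666 + 3169) + h(19) = (-2666 + 3169) + (154 + 2*19² + 51*19) = 503 + (154 + 2*361 + 969) = 503 + (154 + 722 + 969) = 503 + 1845 = 2348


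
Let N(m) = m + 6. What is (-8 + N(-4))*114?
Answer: -684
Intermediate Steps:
N(m) = 6 + m
(-8 + N(-4))*114 = (-8 + (6 - 4))*114 = (-8 + 2)*114 = -6*114 = -684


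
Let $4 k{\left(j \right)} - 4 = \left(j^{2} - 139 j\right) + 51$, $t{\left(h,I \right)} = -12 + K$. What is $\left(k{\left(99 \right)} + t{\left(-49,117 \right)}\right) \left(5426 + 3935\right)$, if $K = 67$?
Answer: $- \frac{34495285}{4} \approx -8.6238 \cdot 10^{6}$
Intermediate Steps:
$t{\left(h,I \right)} = 55$ ($t{\left(h,I \right)} = -12 + 67 = 55$)
$k{\left(j \right)} = \frac{55}{4} - \frac{139 j}{4} + \frac{j^{2}}{4}$ ($k{\left(j \right)} = 1 + \frac{\left(j^{2} - 139 j\right) + 51}{4} = 1 + \frac{51 + j^{2} - 139 j}{4} = 1 + \left(\frac{51}{4} - \frac{139 j}{4} + \frac{j^{2}}{4}\right) = \frac{55}{4} - \frac{139 j}{4} + \frac{j^{2}}{4}$)
$\left(k{\left(99 \right)} + t{\left(-49,117 \right)}\right) \left(5426 + 3935\right) = \left(\left(\frac{55}{4} - \frac{13761}{4} + \frac{99^{2}}{4}\right) + 55\right) \left(5426 + 3935\right) = \left(\left(\frac{55}{4} - \frac{13761}{4} + \frac{1}{4} \cdot 9801\right) + 55\right) 9361 = \left(\left(\frac{55}{4} - \frac{13761}{4} + \frac{9801}{4}\right) + 55\right) 9361 = \left(- \frac{3905}{4} + 55\right) 9361 = \left(- \frac{3685}{4}\right) 9361 = - \frac{34495285}{4}$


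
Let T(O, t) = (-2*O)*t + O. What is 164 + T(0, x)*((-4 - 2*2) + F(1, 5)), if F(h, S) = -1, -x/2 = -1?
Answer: 164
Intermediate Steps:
x = 2 (x = -2*(-1) = 2)
T(O, t) = O - 2*O*t (T(O, t) = -2*O*t + O = O - 2*O*t)
164 + T(0, x)*((-4 - 2*2) + F(1, 5)) = 164 + (0*(1 - 2*2))*((-4 - 2*2) - 1) = 164 + (0*(1 - 4))*((-4 - 4) - 1) = 164 + (0*(-3))*(-8 - 1) = 164 + 0*(-9) = 164 + 0 = 164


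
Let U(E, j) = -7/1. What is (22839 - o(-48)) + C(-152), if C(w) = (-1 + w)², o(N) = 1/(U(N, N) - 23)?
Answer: 1387441/30 ≈ 46248.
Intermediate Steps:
U(E, j) = -7 (U(E, j) = -7*1 = -7)
o(N) = -1/30 (o(N) = 1/(-7 - 23) = 1/(-30) = -1/30)
(22839 - o(-48)) + C(-152) = (22839 - 1*(-1/30)) + (-1 - 152)² = (22839 + 1/30) + (-153)² = 685171/30 + 23409 = 1387441/30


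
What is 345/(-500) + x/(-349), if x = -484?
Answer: 24319/34900 ≈ 0.69682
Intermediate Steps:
345/(-500) + x/(-349) = 345/(-500) - 484/(-349) = 345*(-1/500) - 484*(-1/349) = -69/100 + 484/349 = 24319/34900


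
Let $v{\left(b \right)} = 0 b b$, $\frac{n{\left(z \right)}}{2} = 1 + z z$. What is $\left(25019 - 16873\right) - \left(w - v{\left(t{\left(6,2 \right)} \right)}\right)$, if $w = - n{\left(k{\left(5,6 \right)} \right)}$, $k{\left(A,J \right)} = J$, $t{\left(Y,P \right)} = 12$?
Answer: $8220$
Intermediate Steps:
$n{\left(z \right)} = 2 + 2 z^{2}$ ($n{\left(z \right)} = 2 \left(1 + z z\right) = 2 \left(1 + z^{2}\right) = 2 + 2 z^{2}$)
$v{\left(b \right)} = 0$ ($v{\left(b \right)} = 0 b = 0$)
$w = -74$ ($w = - (2 + 2 \cdot 6^{2}) = - (2 + 2 \cdot 36) = - (2 + 72) = \left(-1\right) 74 = -74$)
$\left(25019 - 16873\right) - \left(w - v{\left(t{\left(6,2 \right)} \right)}\right) = \left(25019 - 16873\right) + \left(0 - -74\right) = 8146 + \left(0 + 74\right) = 8146 + 74 = 8220$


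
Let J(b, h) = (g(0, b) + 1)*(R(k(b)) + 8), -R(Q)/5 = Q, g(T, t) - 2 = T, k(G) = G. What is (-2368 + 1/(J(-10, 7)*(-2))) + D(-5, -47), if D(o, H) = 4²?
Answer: -818497/348 ≈ -2352.0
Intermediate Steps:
D(o, H) = 16
g(T, t) = 2 + T
R(Q) = -5*Q
J(b, h) = 24 - 15*b (J(b, h) = ((2 + 0) + 1)*(-5*b + 8) = (2 + 1)*(8 - 5*b) = 3*(8 - 5*b) = 24 - 15*b)
(-2368 + 1/(J(-10, 7)*(-2))) + D(-5, -47) = (-2368 + 1/((24 - 15*(-10))*(-2))) + 16 = (-2368 + 1/((24 + 150)*(-2))) + 16 = (-2368 + 1/(174*(-2))) + 16 = (-2368 + 1/(-348)) + 16 = (-2368 - 1/348) + 16 = -824065/348 + 16 = -818497/348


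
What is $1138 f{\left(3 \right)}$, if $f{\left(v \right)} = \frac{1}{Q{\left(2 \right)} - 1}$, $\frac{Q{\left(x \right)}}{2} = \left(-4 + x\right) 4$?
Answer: $- \frac{1138}{17} \approx -66.941$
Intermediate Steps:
$Q{\left(x \right)} = -32 + 8 x$ ($Q{\left(x \right)} = 2 \left(-4 + x\right) 4 = 2 \left(-16 + 4 x\right) = -32 + 8 x$)
$f{\left(v \right)} = - \frac{1}{17}$ ($f{\left(v \right)} = \frac{1}{\left(-32 + 8 \cdot 2\right) - 1} = \frac{1}{\left(-32 + 16\right) - 1} = \frac{1}{-16 - 1} = \frac{1}{-17} = - \frac{1}{17}$)
$1138 f{\left(3 \right)} = 1138 \left(- \frac{1}{17}\right) = - \frac{1138}{17}$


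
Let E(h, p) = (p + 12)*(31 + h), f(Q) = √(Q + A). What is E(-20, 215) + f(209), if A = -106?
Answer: 2497 + √103 ≈ 2507.1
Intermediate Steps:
f(Q) = √(-106 + Q) (f(Q) = √(Q - 106) = √(-106 + Q))
E(h, p) = (12 + p)*(31 + h)
E(-20, 215) + f(209) = (372 + 12*(-20) + 31*215 - 20*215) + √(-106 + 209) = (372 - 240 + 6665 - 4300) + √103 = 2497 + √103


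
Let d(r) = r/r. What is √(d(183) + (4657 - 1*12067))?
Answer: I*√7409 ≈ 86.076*I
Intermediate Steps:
d(r) = 1
√(d(183) + (4657 - 1*12067)) = √(1 + (4657 - 1*12067)) = √(1 + (4657 - 12067)) = √(1 - 7410) = √(-7409) = I*√7409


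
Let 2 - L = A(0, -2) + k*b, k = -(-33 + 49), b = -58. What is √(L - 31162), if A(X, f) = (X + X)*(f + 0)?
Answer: 2*I*√8022 ≈ 179.13*I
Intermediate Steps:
A(X, f) = 2*X*f (A(X, f) = (2*X)*f = 2*X*f)
k = -16 (k = -1*16 = -16)
L = -926 (L = 2 - (2*0*(-2) - 16*(-58)) = 2 - (0 + 928) = 2 - 1*928 = 2 - 928 = -926)
√(L - 31162) = √(-926 - 31162) = √(-32088) = 2*I*√8022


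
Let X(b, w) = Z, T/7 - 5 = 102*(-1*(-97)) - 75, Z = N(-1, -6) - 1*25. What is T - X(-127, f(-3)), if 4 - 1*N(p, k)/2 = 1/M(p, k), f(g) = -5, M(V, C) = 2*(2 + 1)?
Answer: 206356/3 ≈ 68785.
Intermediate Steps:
M(V, C) = 6 (M(V, C) = 2*3 = 6)
N(p, k) = 23/3 (N(p, k) = 8 - 2/6 = 8 - 2*⅙ = 8 - ⅓ = 23/3)
Z = -52/3 (Z = 23/3 - 1*25 = 23/3 - 25 = -52/3 ≈ -17.333)
T = 68768 (T = 35 + 7*(102*(-1*(-97)) - 75) = 35 + 7*(102*97 - 75) = 35 + 7*(9894 - 75) = 35 + 7*9819 = 35 + 68733 = 68768)
X(b, w) = -52/3
T - X(-127, f(-3)) = 68768 - 1*(-52/3) = 68768 + 52/3 = 206356/3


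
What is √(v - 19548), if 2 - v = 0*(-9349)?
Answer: I*√19546 ≈ 139.81*I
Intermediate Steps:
v = 2 (v = 2 - 0*(-9349) = 2 - 1*0 = 2 + 0 = 2)
√(v - 19548) = √(2 - 19548) = √(-19546) = I*√19546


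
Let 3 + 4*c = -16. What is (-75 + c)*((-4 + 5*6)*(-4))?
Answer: 8294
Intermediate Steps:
c = -19/4 (c = -¾ + (¼)*(-16) = -¾ - 4 = -19/4 ≈ -4.7500)
(-75 + c)*((-4 + 5*6)*(-4)) = (-75 - 19/4)*((-4 + 5*6)*(-4)) = -319*(-4 + 30)*(-4)/4 = -4147*(-4)/2 = -319/4*(-104) = 8294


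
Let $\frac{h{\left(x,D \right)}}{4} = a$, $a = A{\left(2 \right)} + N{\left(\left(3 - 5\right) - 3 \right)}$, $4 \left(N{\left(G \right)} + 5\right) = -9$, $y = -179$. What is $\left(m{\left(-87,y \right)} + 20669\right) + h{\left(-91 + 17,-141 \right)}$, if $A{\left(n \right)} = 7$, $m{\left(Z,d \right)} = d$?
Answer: $20489$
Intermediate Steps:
$N{\left(G \right)} = - \frac{29}{4}$ ($N{\left(G \right)} = -5 + \frac{1}{4} \left(-9\right) = -5 - \frac{9}{4} = - \frac{29}{4}$)
$a = - \frac{1}{4}$ ($a = 7 - \frac{29}{4} = - \frac{1}{4} \approx -0.25$)
$h{\left(x,D \right)} = -1$ ($h{\left(x,D \right)} = 4 \left(- \frac{1}{4}\right) = -1$)
$\left(m{\left(-87,y \right)} + 20669\right) + h{\left(-91 + 17,-141 \right)} = \left(-179 + 20669\right) - 1 = 20490 - 1 = 20489$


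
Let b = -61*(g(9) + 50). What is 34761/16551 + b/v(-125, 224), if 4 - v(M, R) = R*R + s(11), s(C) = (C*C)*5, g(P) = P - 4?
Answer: 606862634/280136709 ≈ 2.1663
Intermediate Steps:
g(P) = -4 + P
s(C) = 5*C**2 (s(C) = C**2*5 = 5*C**2)
v(M, R) = -601 - R**2 (v(M, R) = 4 - (R*R + 5*11**2) = 4 - (R**2 + 5*121) = 4 - (R**2 + 605) = 4 - (605 + R**2) = 4 + (-605 - R**2) = -601 - R**2)
b = -3355 (b = -61*((-4 + 9) + 50) = -61*(5 + 50) = -61*55 = -3355)
34761/16551 + b/v(-125, 224) = 34761/16551 - 3355/(-601 - 1*224**2) = 34761*(1/16551) - 3355/(-601 - 1*50176) = 11587/5517 - 3355/(-601 - 50176) = 11587/5517 - 3355/(-50777) = 11587/5517 - 3355*(-1/50777) = 11587/5517 + 3355/50777 = 606862634/280136709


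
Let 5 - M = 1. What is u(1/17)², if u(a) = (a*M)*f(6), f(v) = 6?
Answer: 576/289 ≈ 1.9931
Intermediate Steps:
M = 4 (M = 5 - 1*1 = 5 - 1 = 4)
u(a) = 24*a (u(a) = (a*4)*6 = (4*a)*6 = 24*a)
u(1/17)² = (24/17)² = 576/289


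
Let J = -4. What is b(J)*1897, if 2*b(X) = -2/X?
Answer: 1897/4 ≈ 474.25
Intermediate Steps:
b(X) = -1/X (b(X) = (-2/X)/2 = -1/X)
b(J)*1897 = -1/(-4)*1897 = -1*(-1/4)*1897 = (1/4)*1897 = 1897/4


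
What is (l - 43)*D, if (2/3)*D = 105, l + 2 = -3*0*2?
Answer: -14175/2 ≈ -7087.5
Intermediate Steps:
l = -2 (l = -2 - 3*0*2 = -2 + 0*2 = -2 + 0 = -2)
D = 315/2 (D = (3/2)*105 = 315/2 ≈ 157.50)
(l - 43)*D = (-2 - 43)*(315/2) = -45*315/2 = -14175/2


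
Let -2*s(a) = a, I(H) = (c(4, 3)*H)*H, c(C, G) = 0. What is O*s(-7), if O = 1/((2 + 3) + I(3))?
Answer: 7/10 ≈ 0.70000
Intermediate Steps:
I(H) = 0 (I(H) = (0*H)*H = 0*H = 0)
s(a) = -a/2
O = ⅕ (O = 1/((2 + 3) + 0) = 1/(5 + 0) = 1/5 = ⅕ ≈ 0.20000)
O*s(-7) = (-½*(-7))/5 = (⅕)*(7/2) = 7/10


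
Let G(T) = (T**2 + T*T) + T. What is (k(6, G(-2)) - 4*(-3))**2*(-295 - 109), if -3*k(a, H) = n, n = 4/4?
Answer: -494900/9 ≈ -54989.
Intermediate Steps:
G(T) = T + 2*T**2 (G(T) = (T**2 + T**2) + T = 2*T**2 + T = T + 2*T**2)
n = 1 (n = 4*(1/4) = 1)
k(a, H) = -1/3 (k(a, H) = -1/3*1 = -1/3)
(k(6, G(-2)) - 4*(-3))**2*(-295 - 109) = (-1/3 - 4*(-3))**2*(-295 - 109) = (-1/3 + 12)**2*(-404) = (35/3)**2*(-404) = (1225/9)*(-404) = -494900/9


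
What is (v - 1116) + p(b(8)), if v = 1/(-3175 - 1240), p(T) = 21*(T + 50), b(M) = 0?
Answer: -291391/4415 ≈ -66.000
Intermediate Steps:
p(T) = 1050 + 21*T (p(T) = 21*(50 + T) = 1050 + 21*T)
v = -1/4415 (v = 1/(-4415) = -1/4415 ≈ -0.00022650)
(v - 1116) + p(b(8)) = (-1/4415 - 1116) + (1050 + 21*0) = -4927141/4415 + (1050 + 0) = -4927141/4415 + 1050 = -291391/4415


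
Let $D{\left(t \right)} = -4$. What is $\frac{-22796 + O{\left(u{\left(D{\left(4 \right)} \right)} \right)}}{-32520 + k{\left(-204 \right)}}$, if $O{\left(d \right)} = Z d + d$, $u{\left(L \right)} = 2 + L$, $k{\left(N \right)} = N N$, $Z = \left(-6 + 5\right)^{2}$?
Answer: $- \frac{950}{379} \approx -2.5066$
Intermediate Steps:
$Z = 1$ ($Z = \left(-1\right)^{2} = 1$)
$k{\left(N \right)} = N^{2}$
$O{\left(d \right)} = 2 d$ ($O{\left(d \right)} = 1 d + d = d + d = 2 d$)
$\frac{-22796 + O{\left(u{\left(D{\left(4 \right)} \right)} \right)}}{-32520 + k{\left(-204 \right)}} = \frac{-22796 + 2 \left(2 - 4\right)}{-32520 + \left(-204\right)^{2}} = \frac{-22796 + 2 \left(-2\right)}{-32520 + 41616} = \frac{-22796 - 4}{9096} = \left(-22800\right) \frac{1}{9096} = - \frac{950}{379}$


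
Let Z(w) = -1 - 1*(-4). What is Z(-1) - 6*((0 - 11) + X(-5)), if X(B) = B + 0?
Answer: 99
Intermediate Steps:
Z(w) = 3 (Z(w) = -1 + 4 = 3)
X(B) = B
Z(-1) - 6*((0 - 11) + X(-5)) = 3 - 6*((0 - 11) - 5) = 3 - 6*(-11 - 5) = 3 - 6*(-16) = 3 + 96 = 99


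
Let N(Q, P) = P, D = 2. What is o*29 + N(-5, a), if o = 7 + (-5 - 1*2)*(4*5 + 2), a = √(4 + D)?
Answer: -4263 + √6 ≈ -4260.5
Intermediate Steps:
a = √6 (a = √(4 + 2) = √6 ≈ 2.4495)
o = -147 (o = 7 + (-5 - 2)*(20 + 2) = 7 - 7*22 = 7 - 154 = -147)
o*29 + N(-5, a) = -147*29 + √6 = -4263 + √6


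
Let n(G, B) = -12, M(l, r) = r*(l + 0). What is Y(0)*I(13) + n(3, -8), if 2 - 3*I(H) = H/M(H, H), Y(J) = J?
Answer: -12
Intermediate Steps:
M(l, r) = l*r (M(l, r) = r*l = l*r)
I(H) = 2/3 - 1/(3*H) (I(H) = 2/3 - H/(3*(H*H)) = 2/3 - H/(3*(H**2)) = 2/3 - H/(3*H**2) = 2/3 - 1/(3*H))
Y(0)*I(13) + n(3, -8) = 0*((1/3)*(-1 + 2*13)/13) - 12 = 0*((1/3)*(1/13)*(-1 + 26)) - 12 = 0*((1/3)*(1/13)*25) - 12 = 0*(25/39) - 12 = 0 - 12 = -12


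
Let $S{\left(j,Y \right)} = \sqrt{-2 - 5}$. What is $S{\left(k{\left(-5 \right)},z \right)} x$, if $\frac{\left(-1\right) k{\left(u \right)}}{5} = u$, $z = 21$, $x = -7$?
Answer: $- 7 i \sqrt{7} \approx - 18.52 i$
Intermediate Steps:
$k{\left(u \right)} = - 5 u$
$S{\left(j,Y \right)} = i \sqrt{7}$ ($S{\left(j,Y \right)} = \sqrt{-7} = i \sqrt{7}$)
$S{\left(k{\left(-5 \right)},z \right)} x = i \sqrt{7} \left(-7\right) = - 7 i \sqrt{7}$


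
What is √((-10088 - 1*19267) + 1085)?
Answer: I*√28270 ≈ 168.14*I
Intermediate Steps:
√((-10088 - 1*19267) + 1085) = √((-10088 - 19267) + 1085) = √(-29355 + 1085) = √(-28270) = I*√28270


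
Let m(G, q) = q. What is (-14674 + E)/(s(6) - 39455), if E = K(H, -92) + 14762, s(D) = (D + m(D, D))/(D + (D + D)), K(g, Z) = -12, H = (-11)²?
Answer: -228/118363 ≈ -0.0019263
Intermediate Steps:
H = 121
s(D) = ⅔ (s(D) = (D + D)/(D + (D + D)) = (2*D)/(D + 2*D) = (2*D)/((3*D)) = (2*D)*(1/(3*D)) = ⅔)
E = 14750 (E = -12 + 14762 = 14750)
(-14674 + E)/(s(6) - 39455) = (-14674 + 14750)/(⅔ - 39455) = 76/(-118363/3) = 76*(-3/118363) = -228/118363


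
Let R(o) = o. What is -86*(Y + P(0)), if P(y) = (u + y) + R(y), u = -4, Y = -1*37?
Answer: 3526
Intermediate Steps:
Y = -37
P(y) = -4 + 2*y (P(y) = (-4 + y) + y = -4 + 2*y)
-86*(Y + P(0)) = -86*(-37 + (-4 + 2*0)) = -86*(-37 + (-4 + 0)) = -86*(-37 - 4) = -86*(-41) = 3526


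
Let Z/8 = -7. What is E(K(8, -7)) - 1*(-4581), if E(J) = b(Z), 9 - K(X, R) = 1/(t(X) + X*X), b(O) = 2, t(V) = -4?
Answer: 4583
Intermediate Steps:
Z = -56 (Z = 8*(-7) = -56)
K(X, R) = 9 - 1/(-4 + X**2) (K(X, R) = 9 - 1/(-4 + X*X) = 9 - 1/(-4 + X**2))
E(J) = 2
E(K(8, -7)) - 1*(-4581) = 2 - 1*(-4581) = 2 + 4581 = 4583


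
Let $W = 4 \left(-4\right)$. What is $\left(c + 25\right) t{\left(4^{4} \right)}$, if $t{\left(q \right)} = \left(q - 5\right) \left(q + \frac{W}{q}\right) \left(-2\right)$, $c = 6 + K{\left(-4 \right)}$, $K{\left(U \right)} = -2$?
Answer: $- \frac{29807505}{8} \approx -3.7259 \cdot 10^{6}$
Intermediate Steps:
$W = -16$
$c = 4$ ($c = 6 - 2 = 4$)
$t{\left(q \right)} = - 2 \left(-5 + q\right) \left(q - \frac{16}{q}\right)$ ($t{\left(q \right)} = \left(q - 5\right) \left(q - \frac{16}{q}\right) \left(-2\right) = \left(-5 + q\right) \left(q - \frac{16}{q}\right) \left(-2\right) = - 2 \left(-5 + q\right) \left(q - \frac{16}{q}\right)$)
$\left(c + 25\right) t{\left(4^{4} \right)} = \left(4 + 25\right) \left(32 - \frac{160}{4^{4}} - 2 \left(4^{4}\right)^{2} + 10 \cdot 4^{4}\right) = 29 \left(32 - \frac{160}{256} - 2 \cdot 256^{2} + 10 \cdot 256\right) = 29 \left(32 - \frac{5}{8} - 131072 + 2560\right) = 29 \left(- \frac{1027845}{8}\right) = - \frac{29807505}{8}$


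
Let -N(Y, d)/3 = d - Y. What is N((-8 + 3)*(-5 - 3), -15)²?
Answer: 27225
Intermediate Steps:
N(Y, d) = -3*d + 3*Y (N(Y, d) = -3*(d - Y) = -3*d + 3*Y)
N((-8 + 3)*(-5 - 3), -15)² = (-3*(-15) + 3*((-8 + 3)*(-5 - 3)))² = (45 + 3*(-5*(-8)))² = (45 + 3*40)² = (45 + 120)² = 165² = 27225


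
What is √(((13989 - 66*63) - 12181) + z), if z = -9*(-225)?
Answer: 5*I*√13 ≈ 18.028*I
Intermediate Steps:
z = 2025
√(((13989 - 66*63) - 12181) + z) = √(((13989 - 66*63) - 12181) + 2025) = √(((13989 - 4158) - 12181) + 2025) = √((9831 - 12181) + 2025) = √(-2350 + 2025) = √(-325) = 5*I*√13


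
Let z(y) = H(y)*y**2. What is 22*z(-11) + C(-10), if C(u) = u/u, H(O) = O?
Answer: -29281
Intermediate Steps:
C(u) = 1
z(y) = y**3 (z(y) = y*y**2 = y**3)
22*z(-11) + C(-10) = 22*(-11)**3 + 1 = 22*(-1331) + 1 = -29282 + 1 = -29281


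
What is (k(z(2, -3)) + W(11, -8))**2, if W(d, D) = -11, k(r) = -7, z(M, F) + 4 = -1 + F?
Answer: 324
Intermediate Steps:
z(M, F) = -5 + F (z(M, F) = -4 + (-1 + F) = -5 + F)
(k(z(2, -3)) + W(11, -8))**2 = (-7 - 11)**2 = (-18)**2 = 324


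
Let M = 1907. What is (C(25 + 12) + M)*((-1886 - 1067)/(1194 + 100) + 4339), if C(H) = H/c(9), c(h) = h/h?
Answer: 5454585036/647 ≈ 8.4306e+6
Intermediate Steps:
c(h) = 1
C(H) = H (C(H) = H/1 = H*1 = H)
(C(25 + 12) + M)*((-1886 - 1067)/(1194 + 100) + 4339) = ((25 + 12) + 1907)*((-1886 - 1067)/(1194 + 100) + 4339) = (37 + 1907)*(-2953/1294 + 4339) = 1944*(-2953*1/1294 + 4339) = 1944*(-2953/1294 + 4339) = 1944*(5611713/1294) = 5454585036/647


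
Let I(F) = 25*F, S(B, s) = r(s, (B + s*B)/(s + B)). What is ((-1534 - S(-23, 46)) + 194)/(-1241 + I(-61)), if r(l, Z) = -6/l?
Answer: 30817/63618 ≈ 0.48441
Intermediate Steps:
S(B, s) = -6/s
((-1534 - S(-23, 46)) + 194)/(-1241 + I(-61)) = ((-1534 - (-6)/46) + 194)/(-1241 + 25*(-61)) = ((-1534 - (-6)/46) + 194)/(-1241 - 1525) = ((-1534 - 1*(-3/23)) + 194)/(-2766) = ((-1534 + 3/23) + 194)*(-1/2766) = (-35279/23 + 194)*(-1/2766) = -30817/23*(-1/2766) = 30817/63618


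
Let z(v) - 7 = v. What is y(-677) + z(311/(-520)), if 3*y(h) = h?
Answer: -342053/1560 ≈ -219.26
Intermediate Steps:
z(v) = 7 + v
y(h) = h/3
y(-677) + z(311/(-520)) = (⅓)*(-677) + (7 + 311/(-520)) = -677/3 + (7 + 311*(-1/520)) = -677/3 + (7 - 311/520) = -677/3 + 3329/520 = -342053/1560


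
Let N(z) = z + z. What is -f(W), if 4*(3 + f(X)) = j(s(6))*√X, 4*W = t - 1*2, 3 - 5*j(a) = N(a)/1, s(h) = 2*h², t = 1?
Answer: 3 + 141*I/40 ≈ 3.0 + 3.525*I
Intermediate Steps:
N(z) = 2*z
j(a) = ⅗ - 2*a/5 (j(a) = ⅗ - 2*a/(5*1) = ⅗ - 2*a/5)
W = -¼ (W = (1 - 1*2)/4 = (1 - 2)/4 = (¼)*(-1) = -¼ ≈ -0.25000)
f(X) = -3 - 141*√X/20 (f(X) = -3 + ((⅗ - 4*6²/5)*√X)/4 = -3 + ((⅗ - 4*36/5)*√X)/4 = -3 + ((⅗ - ⅖*72)*√X)/4 = -3 + ((⅗ - 144/5)*√X)/4 = -3 + (-141*√X/5)/4 = -3 - 141*√X/20)
-f(W) = -(-3 - 141*I/40) = 3 + 141*I/40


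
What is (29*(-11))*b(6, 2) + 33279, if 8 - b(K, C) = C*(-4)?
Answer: 28175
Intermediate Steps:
b(K, C) = 8 + 4*C (b(K, C) = 8 - C*(-4) = 8 - (-4)*C = 8 + 4*C)
(29*(-11))*b(6, 2) + 33279 = (29*(-11))*(8 + 4*2) + 33279 = -319*(8 + 8) + 33279 = -319*16 + 33279 = -5104 + 33279 = 28175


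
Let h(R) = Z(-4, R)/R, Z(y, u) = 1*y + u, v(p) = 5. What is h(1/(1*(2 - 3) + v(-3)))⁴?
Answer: 50625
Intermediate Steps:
Z(y, u) = u + y (Z(y, u) = y + u = u + y)
h(R) = (-4 + R)/R (h(R) = (R - 4)/R = (-4 + R)/R)
h(1/(1*(2 - 3) + v(-3)))⁴ = ((-4 + 1/(1*(2 - 3) + 5))/(1/(1*(2 - 3) + 5)))⁴ = ((-4 + 1/(1*(-1) + 5))/(1/(1*(-1) + 5)))⁴ = ((-4 + 1/(-1 + 5))/(1/(-1 + 5)))⁴ = ((-4 + 1/4)/(1/4))⁴ = ((-4 + ¼)/(¼))⁴ = (4*(-15/4))⁴ = (-15)⁴ = 50625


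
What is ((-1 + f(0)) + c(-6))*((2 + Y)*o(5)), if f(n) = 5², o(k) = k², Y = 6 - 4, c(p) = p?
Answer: 1800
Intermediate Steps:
Y = 2
f(n) = 25
((-1 + f(0)) + c(-6))*((2 + Y)*o(5)) = ((-1 + 25) - 6)*((2 + 2)*5²) = (24 - 6)*(4*25) = 18*100 = 1800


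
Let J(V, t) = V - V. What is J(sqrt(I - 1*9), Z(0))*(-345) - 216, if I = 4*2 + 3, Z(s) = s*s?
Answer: -216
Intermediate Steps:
Z(s) = s**2
I = 11 (I = 8 + 3 = 11)
J(V, t) = 0
J(sqrt(I - 1*9), Z(0))*(-345) - 216 = 0*(-345) - 216 = 0 - 216 = -216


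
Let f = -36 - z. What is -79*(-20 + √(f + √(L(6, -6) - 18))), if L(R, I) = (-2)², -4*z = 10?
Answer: 1580 - 79*√(-134 + 4*I*√14)/2 ≈ 1554.5 - 457.96*I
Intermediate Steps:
z = -5/2 (z = -¼*10 = -5/2 ≈ -2.5000)
L(R, I) = 4
f = -67/2 (f = -36 - 1*(-5/2) = -36 + 5/2 = -67/2 ≈ -33.500)
-79*(-20 + √(f + √(L(6, -6) - 18))) = -79*(-20 + √(-67/2 + √(4 - 18))) = -79*(-20 + √(-67/2 + √(-14))) = -79*(-20 + √(-67/2 + I*√14)) = 1580 - 79*√(-67/2 + I*√14)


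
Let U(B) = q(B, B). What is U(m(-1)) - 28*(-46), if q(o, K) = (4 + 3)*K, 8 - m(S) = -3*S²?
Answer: 1365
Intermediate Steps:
m(S) = 8 + 3*S² (m(S) = 8 - (-3)*S² = 8 + 3*S²)
q(o, K) = 7*K
U(B) = 7*B
U(m(-1)) - 28*(-46) = 7*(8 + 3*(-1)²) - 28*(-46) = 7*(8 + 3*1) + 1288 = 7*(8 + 3) + 1288 = 7*11 + 1288 = 77 + 1288 = 1365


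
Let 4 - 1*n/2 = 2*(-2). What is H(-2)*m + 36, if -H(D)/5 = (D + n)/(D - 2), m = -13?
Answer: -383/2 ≈ -191.50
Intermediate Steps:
n = 16 (n = 8 - 4*(-2) = 8 - 2*(-4) = 8 + 8 = 16)
H(D) = -5*(16 + D)/(-2 + D) (H(D) = -5*(D + 16)/(D - 2) = -5*(16 + D)/(-2 + D))
H(-2)*m + 36 = (5*(-16 - 1*(-2))/(-2 - 2))*(-13) + 36 = (5*(-16 + 2)/(-4))*(-13) + 36 = (5*(-¼)*(-14))*(-13) + 36 = (35/2)*(-13) + 36 = -455/2 + 36 = -383/2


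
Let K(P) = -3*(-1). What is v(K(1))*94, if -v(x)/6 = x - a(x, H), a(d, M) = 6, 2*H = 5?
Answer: 1692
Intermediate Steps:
H = 5/2 (H = (1/2)*5 = 5/2 ≈ 2.5000)
K(P) = 3
v(x) = 36 - 6*x (v(x) = -6*(x - 1*6) = -6*(x - 6) = -6*(-6 + x) = 36 - 6*x)
v(K(1))*94 = (36 - 6*3)*94 = (36 - 18)*94 = 18*94 = 1692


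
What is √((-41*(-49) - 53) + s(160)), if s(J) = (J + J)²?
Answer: 2*√26089 ≈ 323.04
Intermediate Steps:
s(J) = 4*J² (s(J) = (2*J)² = 4*J²)
√((-41*(-49) - 53) + s(160)) = √((-41*(-49) - 53) + 4*160²) = √((2009 - 53) + 4*25600) = √(1956 + 102400) = √104356 = 2*√26089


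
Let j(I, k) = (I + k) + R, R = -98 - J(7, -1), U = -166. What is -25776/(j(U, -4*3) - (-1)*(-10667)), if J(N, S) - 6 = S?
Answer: 6444/2737 ≈ 2.3544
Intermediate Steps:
J(N, S) = 6 + S
R = -103 (R = -98 - (6 - 1) = -98 - 1*5 = -98 - 5 = -103)
j(I, k) = -103 + I + k (j(I, k) = (I + k) - 103 = -103 + I + k)
-25776/(j(U, -4*3) - (-1)*(-10667)) = -25776/((-103 - 166 - 4*3) - (-1)*(-10667)) = -25776/((-103 - 166 - 12) - 1*10667) = -25776/(-281 - 10667) = -25776/(-10948) = -25776*(-1/10948) = 6444/2737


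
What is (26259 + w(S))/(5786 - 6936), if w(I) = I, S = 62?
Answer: -26321/1150 ≈ -22.888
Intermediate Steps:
(26259 + w(S))/(5786 - 6936) = (26259 + 62)/(5786 - 6936) = 26321/(-1150) = 26321*(-1/1150) = -26321/1150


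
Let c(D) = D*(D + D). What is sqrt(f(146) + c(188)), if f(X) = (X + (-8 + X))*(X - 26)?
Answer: 8*sqrt(1637) ≈ 323.68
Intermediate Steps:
c(D) = 2*D**2 (c(D) = D*(2*D) = 2*D**2)
f(X) = (-26 + X)*(-8 + 2*X) (f(X) = (-8 + 2*X)*(-26 + X) = (-26 + X)*(-8 + 2*X))
sqrt(f(146) + c(188)) = sqrt((208 - 60*146 + 2*146**2) + 2*188**2) = sqrt((208 - 8760 + 2*21316) + 2*35344) = sqrt((208 - 8760 + 42632) + 70688) = sqrt(34080 + 70688) = sqrt(104768) = 8*sqrt(1637)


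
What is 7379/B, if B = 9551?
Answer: 7379/9551 ≈ 0.77259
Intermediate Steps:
7379/B = 7379/9551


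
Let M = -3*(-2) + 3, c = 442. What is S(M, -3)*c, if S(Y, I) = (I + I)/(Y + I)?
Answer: -442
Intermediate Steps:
M = 9 (M = 6 + 3 = 9)
S(Y, I) = 2*I/(I + Y) (S(Y, I) = (2*I)/(I + Y) = 2*I/(I + Y))
S(M, -3)*c = (2*(-3)/(-3 + 9))*442 = (2*(-3)/6)*442 = (2*(-3)*(⅙))*442 = -1*442 = -442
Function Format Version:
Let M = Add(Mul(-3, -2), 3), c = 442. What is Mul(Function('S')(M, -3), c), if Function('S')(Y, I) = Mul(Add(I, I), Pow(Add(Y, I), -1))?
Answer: -442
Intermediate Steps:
M = 9 (M = Add(6, 3) = 9)
Function('S')(Y, I) = Mul(2, I, Pow(Add(I, Y), -1)) (Function('S')(Y, I) = Mul(Mul(2, I), Pow(Add(I, Y), -1)) = Mul(2, I, Pow(Add(I, Y), -1)))
Mul(Function('S')(M, -3), c) = Mul(Mul(2, -3, Pow(Add(-3, 9), -1)), 442) = Mul(Mul(2, -3, Pow(6, -1)), 442) = Mul(Mul(2, -3, Rational(1, 6)), 442) = Mul(-1, 442) = -442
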